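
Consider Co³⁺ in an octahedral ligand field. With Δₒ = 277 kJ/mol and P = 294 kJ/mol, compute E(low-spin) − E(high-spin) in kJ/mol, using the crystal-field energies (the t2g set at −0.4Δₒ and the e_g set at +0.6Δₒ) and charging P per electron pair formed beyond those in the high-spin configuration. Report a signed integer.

Group 9 minus oxidation state +3 gives a d⁶ configuration for Co³⁺.
High-spin: t2g^4 e_g^2, CFSE = -0.4Δₒ = -111 kJ/mol.
For low-spin the configuration is t2g^6 e_g^0: orbital energy -2.4 × 277 = -665 kJ/mol, and 2 additional pairs relative to high-spin add 588 kJ/mol, giving -77 kJ/mol.
Thus E(LS) − E(HS) = 34 kJ/mol.

34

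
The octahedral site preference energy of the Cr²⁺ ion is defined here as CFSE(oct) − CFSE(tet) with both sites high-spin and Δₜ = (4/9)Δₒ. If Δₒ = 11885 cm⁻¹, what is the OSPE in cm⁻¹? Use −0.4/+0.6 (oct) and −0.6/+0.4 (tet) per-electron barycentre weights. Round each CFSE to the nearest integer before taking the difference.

Group 6 minus oxidation state +2 gives a d⁴ configuration for Cr²⁺.
In an octahedral site d⁴ (HS) is t₂g³ eg¹, giving CFSE(oct) = -0.6Δₒ = -7131 cm⁻¹.
In a tetrahedral site the filling is e² t₂²: CFSE(tet) = -0.4Δₜ = -0.4 × (4/9)(11885) = -2113 cm⁻¹.
Subtracting, OSPE = -7131 − (-2113) = -5018 cm⁻¹.

-5018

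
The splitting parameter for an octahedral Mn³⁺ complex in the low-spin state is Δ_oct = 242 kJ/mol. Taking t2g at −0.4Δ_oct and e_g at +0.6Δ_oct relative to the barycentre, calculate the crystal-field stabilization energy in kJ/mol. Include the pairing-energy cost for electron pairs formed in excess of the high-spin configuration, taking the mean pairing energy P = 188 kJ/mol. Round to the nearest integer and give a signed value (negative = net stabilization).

-199

Mn³⁺: group 7, so d-count = 7 − 3 = 4.
Configuration: t2g^4 e_g^0.
The orbital stabilization is -1.6Δ_oct = -1.6 × 242 = -387 kJ/mol.
High-spin d⁴ would be t2g^3 e_g^1 with 0 pairs; low-spin has 1, so 1 excess pair costs +1P = +188 kJ/mol.
Combining: -387 + 188 = -199 kJ/mol.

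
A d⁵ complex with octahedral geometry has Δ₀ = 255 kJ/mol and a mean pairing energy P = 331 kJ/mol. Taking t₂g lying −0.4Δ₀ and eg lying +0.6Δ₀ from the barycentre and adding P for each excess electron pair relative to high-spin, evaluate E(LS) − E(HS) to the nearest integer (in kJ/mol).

152

In the high-spin limit (t₂g³ eg²) the orbital term is 0.0Δ₀ = 0 kJ/mol, with no excess pairing.
For low-spin the configuration is t₂g⁵ eg⁰: orbital energy -2.0 × 255 = -510 kJ/mol, and 2 additional pairs relative to high-spin add 662 kJ/mol, giving 152 kJ/mol.
E(LS) − E(HS) = 152 − (0) = 152 kJ/mol.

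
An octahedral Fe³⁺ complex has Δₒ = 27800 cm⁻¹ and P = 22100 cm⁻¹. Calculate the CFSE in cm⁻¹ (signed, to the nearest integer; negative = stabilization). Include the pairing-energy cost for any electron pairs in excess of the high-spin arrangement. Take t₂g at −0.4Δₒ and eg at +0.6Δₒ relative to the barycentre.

-11400

Fe sits in group 8; removing 3 electrons leaves Fe³⁺ with 8 − 3 = 5 d electrons.
Here Δₒ > P (27800 > 22100), so the low-spin state is favoured.
That gives t₂g⁵ eg⁰.
Orbital CFSE = -2.0Δₒ = -2.0 × 27800 = -55600 cm⁻¹.
Excess pairs vs high-spin: 2 − 0 = 2; pairing cost = +44200 cm⁻¹.
Net CFSE = -55600 + 44200 = -11400 cm⁻¹.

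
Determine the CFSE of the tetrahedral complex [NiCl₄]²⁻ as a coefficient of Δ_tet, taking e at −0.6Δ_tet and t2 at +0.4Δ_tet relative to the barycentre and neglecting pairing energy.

-0.8 Δ_tet

Each Cl⁻ contributes -1; 4 × (-1) = -4. With overall charge -2, Ni is in the +2 oxidation state.
Ni is in group 10, so Ni²⁺ is d⁸ (10 − 2 = 8).
Tetrahedral fields are weak (Δₜ ≈ 4/9 Δₒ), so electrons fill high-spin.
Configuration: e^4 t2^4.
CFSE = 4(-0.6Δ_tet) + 4(0.4Δ_tet) = -2.4Δ_tet + 1.6Δ_tet = -0.8Δ_tet.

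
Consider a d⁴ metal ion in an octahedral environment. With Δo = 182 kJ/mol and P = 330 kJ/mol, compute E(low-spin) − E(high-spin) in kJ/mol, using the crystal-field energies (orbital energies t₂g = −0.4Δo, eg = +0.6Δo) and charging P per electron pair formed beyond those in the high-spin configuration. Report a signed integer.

148

High-spin d⁴ fills as t₂g³ eg¹ with CFSE 3(−0.4) + 1(+0.6) = -0.6Δo = -109 kJ/mol.
Low-spin: t₂g⁴ eg⁰, orbital CFSE = -1.6Δo = -291 kJ/mol; plus 1 excess pair × P = +330 kJ/mol; total 39 kJ/mol.
The difference is 39 − (-109) = 148 kJ/mol, so high-spin lies lower.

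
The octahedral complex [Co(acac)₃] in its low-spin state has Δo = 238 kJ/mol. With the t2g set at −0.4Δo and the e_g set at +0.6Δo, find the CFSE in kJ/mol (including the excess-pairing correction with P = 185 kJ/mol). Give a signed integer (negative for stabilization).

-201

Each acac⁻ contributes -1; 3 × (-1) = -3. With overall charge +0, Co is in the +3 oxidation state.
Co³⁺: group 9, so d-count = 9 − 3 = 6.
The d⁶ electrons fill as t2g^6 e_g^0.
CFSE(orbital) = 6×(-0.4Δo) + 0×(0.6Δo) = -2.4Δo; with Δo = 238 kJ/mol that is -571 kJ/mol.
Relative to high-spin t2g^4 e_g^2 (1 paired), the low-spin configuration has 2 additional pairs, contributing +2 × 185 = +370 kJ/mol.
Overall CFSE = -571 + 370 = -201 kJ/mol.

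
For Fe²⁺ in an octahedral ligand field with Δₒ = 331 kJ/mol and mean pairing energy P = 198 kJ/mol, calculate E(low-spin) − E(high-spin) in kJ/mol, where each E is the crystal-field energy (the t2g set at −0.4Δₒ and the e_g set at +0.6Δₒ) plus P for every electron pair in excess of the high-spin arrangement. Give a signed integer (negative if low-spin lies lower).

-266

Fe sits in group 8; removing 2 electrons leaves Fe²⁺ with 8 − 2 = 6 d electrons.
In the high-spin limit (t2g^4 e_g^2) the orbital term is -0.4Δₒ = -132 kJ/mol, with no excess pairing.
For low-spin the configuration is t2g^6 e_g^0: orbital energy -2.4 × 331 = -794 kJ/mol, and 2 additional pairs relative to high-spin add 396 kJ/mol, giving -398 kJ/mol.
The difference is -398 − (-132) = -266 kJ/mol, so low-spin lies lower.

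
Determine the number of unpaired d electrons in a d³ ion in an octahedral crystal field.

For octahedral d³ the high- and low-spin configurations coincide.
Configuration: t2g^3 e_g^0, giving 3 unpaired electrons.

3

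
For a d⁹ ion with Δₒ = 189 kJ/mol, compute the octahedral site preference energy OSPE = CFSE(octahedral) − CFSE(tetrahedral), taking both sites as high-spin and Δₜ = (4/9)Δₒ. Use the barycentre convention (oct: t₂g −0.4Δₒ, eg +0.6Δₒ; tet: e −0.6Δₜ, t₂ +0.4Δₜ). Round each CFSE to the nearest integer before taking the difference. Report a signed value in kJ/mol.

Octahedral (high-spin): t₂g⁶ eg³, CFSE = 6(−0.4) + 3(+0.6) = -0.6Δₒ = -0.6 × 189 = -113 kJ/mol.
Tetrahedral e⁴ t₂⁵ gives -0.4Δₜ = -0.4 × (4/9) × 189 = -34 kJ/mol.
Subtracting, OSPE = -113 − (-34) = -79 kJ/mol.

-79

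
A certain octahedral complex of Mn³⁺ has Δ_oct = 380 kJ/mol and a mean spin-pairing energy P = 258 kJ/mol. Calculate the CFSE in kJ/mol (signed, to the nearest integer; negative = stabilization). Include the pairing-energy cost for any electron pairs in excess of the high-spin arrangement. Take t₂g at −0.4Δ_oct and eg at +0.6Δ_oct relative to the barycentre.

-350

Mn³⁺: group 7, so d-count = 7 − 3 = 4.
Here Δ_oct > P (380 > 258), so the low-spin state is favoured.
Configuration: t₂g⁴ eg⁰.
Orbital CFSE = -1.6Δ_oct = -1.6 × 380 = -608 kJ/mol.
Excess pairs vs high-spin: 1 − 0 = 1; pairing cost = +258 kJ/mol.
Net CFSE = -608 + 258 = -350 kJ/mol.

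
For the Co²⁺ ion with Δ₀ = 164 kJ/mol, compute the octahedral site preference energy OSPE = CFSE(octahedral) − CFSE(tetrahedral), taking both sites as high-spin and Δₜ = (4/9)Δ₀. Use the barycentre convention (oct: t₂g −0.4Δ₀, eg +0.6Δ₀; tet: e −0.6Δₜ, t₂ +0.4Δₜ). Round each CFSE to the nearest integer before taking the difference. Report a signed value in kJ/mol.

-44

Co²⁺: group 9, so d-count = 9 − 2 = 7.
Octahedral (high-spin): t₂g⁵ eg², CFSE = 5(−0.4) + 2(+0.6) = -0.8Δ₀ = -0.8 × 164 = -131 kJ/mol.
Tetrahedral e⁴ t₂³ gives -1.2Δₜ = -1.2 × (4/9) × 164 = -87 kJ/mol.
Subtracting, OSPE = -131 − (-87) = -44 kJ/mol.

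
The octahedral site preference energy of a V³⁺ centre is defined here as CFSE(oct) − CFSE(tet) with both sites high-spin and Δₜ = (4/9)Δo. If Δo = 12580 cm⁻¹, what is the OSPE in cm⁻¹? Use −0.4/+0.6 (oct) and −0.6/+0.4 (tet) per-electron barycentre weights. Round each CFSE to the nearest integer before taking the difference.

-3355

V sits in group 5; removing 3 electrons leaves V³⁺ with 5 − 3 = 2 d electrons.
Octahedral (high-spin): t₂g² eg⁰, CFSE = 2(−0.4) + 0(+0.6) = -0.8Δo = -0.8 × 12580 = -10064 cm⁻¹.
In a tetrahedral site the filling is e² t₂⁰: CFSE(tet) = -1.2Δₜ = -1.2 × (4/9)(12580) = -6709 cm⁻¹.
Subtracting, OSPE = -10064 − (-6709) = -3355 cm⁻¹.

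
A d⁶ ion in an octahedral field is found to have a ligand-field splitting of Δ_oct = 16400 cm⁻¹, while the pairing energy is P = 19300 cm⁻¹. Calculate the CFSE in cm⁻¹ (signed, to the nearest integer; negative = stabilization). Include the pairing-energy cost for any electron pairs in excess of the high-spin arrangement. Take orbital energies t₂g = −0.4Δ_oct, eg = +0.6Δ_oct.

-6560

Δ_oct < P, so pairing is avoided: the ground state is high-spin.
Configuration: t₂g⁴ eg².
Orbital CFSE = -0.4Δ_oct = -0.4 × 16400 = -6560 cm⁻¹.
High-spin has no excess pairs, so no pairing correction applies.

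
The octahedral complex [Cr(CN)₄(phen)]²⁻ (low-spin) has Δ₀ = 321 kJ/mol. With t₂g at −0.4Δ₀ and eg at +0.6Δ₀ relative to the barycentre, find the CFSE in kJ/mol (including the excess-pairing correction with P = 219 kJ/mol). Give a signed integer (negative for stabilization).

Ligand charges: 4×(-1) from CN⁻ and 1×(+0) from phen sum to -4; with overall charge -2, Cr is +2.
Group 6 minus oxidation state +2 gives a d⁴ configuration for Cr²⁺.
The d⁴ electrons fill as t₂g⁴ eg⁰.
Orbital CFSE = 4(-0.4) + 0(0.6) = -1.6Δ₀ = -1.6 × 321 = -514 kJ/mol.
High-spin d⁴ would be t₂g³ eg¹ with 0 pairs; low-spin has 1, so 1 excess pair costs +1P = +219 kJ/mol.
Net CFSE = -514 + 219 = -295 kJ/mol.

-295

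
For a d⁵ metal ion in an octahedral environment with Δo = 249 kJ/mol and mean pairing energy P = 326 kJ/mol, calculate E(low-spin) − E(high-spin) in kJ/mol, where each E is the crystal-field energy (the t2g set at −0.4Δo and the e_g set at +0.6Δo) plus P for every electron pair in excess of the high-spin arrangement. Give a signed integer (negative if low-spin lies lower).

154

High-spin d⁵ fills as t2g^3 e_g^2 with CFSE 3(−0.4) + 2(+0.6) = 0.0Δo = 0 kJ/mol.
Low-spin t2g^5 e_g^0 gives -2.0Δo = -498 kJ/mol, but forming 2 extra pairs costs 2P = 652 kJ/mol, so E(LS) = -498 + 652 = 154 kJ/mol.
E(LS) − E(HS) = 154 − (0) = 154 kJ/mol.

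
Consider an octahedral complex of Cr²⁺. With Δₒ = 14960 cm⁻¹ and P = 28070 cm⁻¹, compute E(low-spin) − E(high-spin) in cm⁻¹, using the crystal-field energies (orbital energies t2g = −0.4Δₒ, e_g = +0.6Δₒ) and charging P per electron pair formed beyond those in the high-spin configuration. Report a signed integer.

13110

Cr²⁺: group 6, so d-count = 6 − 2 = 4.
In the high-spin limit (t2g^3 e_g^1) the orbital term is -0.6Δₒ = -8976 cm⁻¹, with no excess pairing.
Low-spin: t2g^4 e_g^0, orbital CFSE = -1.6Δₒ = -23936 cm⁻¹; plus 1 excess pair × P = +28070 cm⁻¹; total 4134 cm⁻¹.
Thus E(LS) − E(HS) = 13110 cm⁻¹.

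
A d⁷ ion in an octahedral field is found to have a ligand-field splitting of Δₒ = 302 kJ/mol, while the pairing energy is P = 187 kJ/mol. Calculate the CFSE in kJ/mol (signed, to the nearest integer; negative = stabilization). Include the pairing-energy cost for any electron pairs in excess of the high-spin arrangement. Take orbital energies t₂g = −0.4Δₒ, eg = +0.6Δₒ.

Since Δₒ = 302 kJ/mol > P = 187 kJ/mol, the complex adopts the low-spin configuration.
Configuration: t₂g⁶ eg¹.
Orbital CFSE = -1.8Δₒ = -1.8 × 302 = -544 kJ/mol.
Excess pairs vs high-spin: 3 − 2 = 1; pairing cost = +187 kJ/mol.
Net CFSE = -544 + 187 = -357 kJ/mol.

-357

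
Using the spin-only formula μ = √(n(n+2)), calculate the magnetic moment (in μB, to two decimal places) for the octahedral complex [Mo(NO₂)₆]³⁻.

Each NO₂⁻ contributes -1; 6 × (-1) = -6. With overall charge -3, Mo is in the +3 oxidation state.
Mo sits in group 6; removing 3 electrons leaves Mo³⁺ with 6 − 3 = 3 d electrons.
Configuration: t₂g³ eg⁰ → 3 unpaired electrons.
μ(spin-only) = √[3(3+2)] = √15 ≈ 3.87 μB.

3.87 μB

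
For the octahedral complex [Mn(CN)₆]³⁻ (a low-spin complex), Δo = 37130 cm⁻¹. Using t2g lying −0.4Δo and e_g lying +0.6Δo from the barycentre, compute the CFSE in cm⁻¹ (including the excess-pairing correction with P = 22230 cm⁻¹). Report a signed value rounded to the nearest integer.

-37178

Each CN⁻ contributes -1; 6 × (-1) = -6. With overall charge -3, Mn is in the +3 oxidation state.
Mn³⁺: group 7, so d-count = 7 − 3 = 4.
Configuration: t2g^4 e_g^0.
The orbital stabilization is -1.6Δo = -1.6 × 37130 = -59408 cm⁻¹.
Pairing penalty: 1 pair vs 0 in the high-spin reference → 1 extra × P = 22230 cm⁻¹.
Overall CFSE = -59408 + 22230 = -37178 cm⁻¹.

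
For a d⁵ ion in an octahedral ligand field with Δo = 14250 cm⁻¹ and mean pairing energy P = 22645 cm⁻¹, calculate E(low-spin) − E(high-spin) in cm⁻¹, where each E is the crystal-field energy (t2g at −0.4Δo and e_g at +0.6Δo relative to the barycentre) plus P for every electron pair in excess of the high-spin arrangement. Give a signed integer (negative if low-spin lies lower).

High-spin: t2g^3 e_g^2, CFSE = 0.0Δo = 0 cm⁻¹.
For low-spin the configuration is t2g^5 e_g^0: orbital energy -2.0 × 14250 = -28500 cm⁻¹, and 2 additional pairs relative to high-spin add 45290 cm⁻¹, giving 16790 cm⁻¹.
The difference is 16790 − (0) = 16790 cm⁻¹, so high-spin lies lower.

16790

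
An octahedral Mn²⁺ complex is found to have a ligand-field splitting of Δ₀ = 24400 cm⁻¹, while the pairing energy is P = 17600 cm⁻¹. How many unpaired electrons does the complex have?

Mn sits in group 7; removing 2 electrons leaves Mn²⁺ with 7 − 2 = 5 d electrons.
With Δ₀ > P the complex is low-spin.
Configuration: t₂g⁵ eg⁰.
Unpaired electrons: 1.

1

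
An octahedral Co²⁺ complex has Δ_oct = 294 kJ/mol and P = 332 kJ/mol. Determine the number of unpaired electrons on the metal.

Group 9 minus oxidation state +2 gives a d⁷ configuration for Co²⁺.
Δ_oct < P, so pairing is avoided: the ground state is high-spin.
Configuration: t₂g⁵ eg².
Unpaired electrons: 3.

3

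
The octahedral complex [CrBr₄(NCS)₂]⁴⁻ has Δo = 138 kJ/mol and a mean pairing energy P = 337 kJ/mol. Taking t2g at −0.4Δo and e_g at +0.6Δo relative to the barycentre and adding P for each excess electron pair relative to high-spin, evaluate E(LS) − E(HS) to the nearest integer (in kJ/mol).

Ligand charges: 4×(-1) from Br⁻ and 2×(-1) from NCS⁻ sum to -6; with overall charge -4, Cr is +2.
Group 6 minus oxidation state +2 gives a d⁴ configuration for Cr²⁺.
High-spin: t2g^3 e_g^1, CFSE = -0.6Δo = -83 kJ/mol.
Low-spin: t2g^4 e_g^0, orbital CFSE = -1.6Δo = -221 kJ/mol; plus 1 excess pair × P = +337 kJ/mol; total 116 kJ/mol.
The difference is 116 − (-83) = 199 kJ/mol, so high-spin lies lower.

199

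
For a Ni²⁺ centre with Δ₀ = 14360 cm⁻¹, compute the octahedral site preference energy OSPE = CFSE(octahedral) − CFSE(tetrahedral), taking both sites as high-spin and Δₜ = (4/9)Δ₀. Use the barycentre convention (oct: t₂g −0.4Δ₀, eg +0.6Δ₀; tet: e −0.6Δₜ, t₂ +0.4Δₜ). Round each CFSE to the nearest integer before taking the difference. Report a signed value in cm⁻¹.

-12126

Ni²⁺: group 10, so d-count = 10 − 2 = 8.
Octahedral (high-spin): t2g^6 e_g^2, CFSE = 6(−0.4) + 2(+0.6) = -1.2Δ₀ = -1.2 × 14360 = -17232 cm⁻¹.
Tetrahedral e^4 t2^4 gives -0.8Δₜ = -0.8 × (4/9) × 14360 = -5106 cm⁻¹.
OSPE = CFSE(oct) − CFSE(tet) = -17232 − (-5106) = -12126 cm⁻¹.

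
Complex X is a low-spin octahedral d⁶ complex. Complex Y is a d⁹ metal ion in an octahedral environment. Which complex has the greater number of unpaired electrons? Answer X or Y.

Y

X: t2g^6 e_g^0 → 0 unpaired.
Y: t₂g⁶ eg³ → 1 unpaired.
So Y has more unpaired electrons.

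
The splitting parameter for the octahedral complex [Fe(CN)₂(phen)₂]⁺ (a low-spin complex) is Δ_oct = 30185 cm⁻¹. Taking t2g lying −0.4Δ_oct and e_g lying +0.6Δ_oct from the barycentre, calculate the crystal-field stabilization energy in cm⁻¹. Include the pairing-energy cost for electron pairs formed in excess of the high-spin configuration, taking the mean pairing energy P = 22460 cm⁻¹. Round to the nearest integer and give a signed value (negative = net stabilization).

-15450

Ligand charges: 2×(-1) from CN⁻ and 2×(+0) from phen sum to -2; with overall charge +1, Fe is +3.
Group 8 minus oxidation state +3 gives a d⁵ configuration for Fe³⁺.
Electron filling gives t2g^5 e_g^0.
CFSE(orbital) = 5×(-0.4Δ_oct) + 0×(0.6Δ_oct) = -2.0Δ_oct; with Δ_oct = 30185 cm⁻¹ that is -60370 cm⁻¹.
Pairing penalty: 2 pairs vs 0 in the high-spin reference → 2 extra × P = 44920 cm⁻¹.
Overall CFSE = -60370 + 44920 = -15450 cm⁻¹.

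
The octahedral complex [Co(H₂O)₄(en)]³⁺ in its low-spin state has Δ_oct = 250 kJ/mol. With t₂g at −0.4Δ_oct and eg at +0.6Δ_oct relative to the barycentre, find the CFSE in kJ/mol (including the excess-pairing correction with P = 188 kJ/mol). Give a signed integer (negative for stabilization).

-224

Ligand charges: 4×(+0) from H₂O and 1×(+0) from en sum to +0; with overall charge +3, Co is +3.
Co is in group 9, so Co³⁺ is d⁶ (9 − 3 = 6).
Electron filling gives t₂g⁶ eg⁰.
CFSE(orbital) = 6×(-0.4Δ_oct) + 0×(0.6Δ_oct) = -2.4Δ_oct; with Δ_oct = 250 kJ/mol that is -600 kJ/mol.
Relative to high-spin t₂g⁴ eg² (1 paired), the low-spin configuration has 2 additional pairs, contributing +2 × 188 = +376 kJ/mol.
Combining: -600 + 376 = -224 kJ/mol.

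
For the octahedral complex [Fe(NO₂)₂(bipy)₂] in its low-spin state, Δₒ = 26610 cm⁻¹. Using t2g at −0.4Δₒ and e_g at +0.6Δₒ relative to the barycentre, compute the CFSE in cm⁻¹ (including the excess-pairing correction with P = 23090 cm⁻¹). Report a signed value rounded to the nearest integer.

Ligand charges: 2×(-1) from NO₂⁻ and 2×(+0) from bipy sum to -2; with overall charge +0, Fe is +2.
Fe sits in group 8; removing 2 electrons leaves Fe²⁺ with 8 − 2 = 6 d electrons.
Configuration: t2g^6 e_g^0.
CFSE(orbital) = 6×(-0.4Δₒ) + 0×(0.6Δₒ) = -2.4Δₒ; with Δₒ = 26610 cm⁻¹ that is -63864 cm⁻¹.
Pairing penalty: 3 pairs vs 1 in the high-spin reference → 2 extra × P = 46180 cm⁻¹.
Net CFSE = -63864 + 46180 = -17684 cm⁻¹.

-17684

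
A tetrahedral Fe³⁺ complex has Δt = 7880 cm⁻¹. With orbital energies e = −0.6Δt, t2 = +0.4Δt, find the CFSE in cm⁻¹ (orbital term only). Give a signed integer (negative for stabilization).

Fe is in group 8, so Fe³⁺ is d⁵ (8 − 3 = 5).
With tetrahedral geometry the complex is necessarily high-spin.
The d⁵ electrons fill as e^2 t2^3.
CFSE(orbital) = 2×(-0.6Δt) + 3×(0.4Δt) = 0.0Δt; with Δt = 7880 cm⁻¹ that is 0 cm⁻¹.

0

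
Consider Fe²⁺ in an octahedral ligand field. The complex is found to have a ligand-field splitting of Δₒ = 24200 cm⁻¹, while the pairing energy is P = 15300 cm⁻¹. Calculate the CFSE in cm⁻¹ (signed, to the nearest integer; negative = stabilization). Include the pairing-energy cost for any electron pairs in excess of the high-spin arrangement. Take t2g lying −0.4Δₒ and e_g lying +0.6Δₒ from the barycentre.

-27480

Fe²⁺: group 8, so d-count = 8 − 2 = 6.
Since Δₒ = 24200 cm⁻¹ > P = 15300 cm⁻¹, the complex adopts the low-spin configuration.
Configuration: t2g^6 e_g^0.
Orbital CFSE = -2.4Δₒ = -2.4 × 24200 = -58080 cm⁻¹.
Excess pairs vs high-spin: 3 − 1 = 2; pairing cost = +30600 cm⁻¹.
Net CFSE = -58080 + 30600 = -27480 cm⁻¹.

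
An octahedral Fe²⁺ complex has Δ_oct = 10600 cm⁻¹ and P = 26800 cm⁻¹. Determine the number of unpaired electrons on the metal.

4

Group 8 minus oxidation state +2 gives a d⁶ configuration for Fe²⁺.
Since Δ_oct = 10600 cm⁻¹ < P = 26800 cm⁻¹, the complex adopts the high-spin configuration.
That gives t2g^4 e_g^2.
Unpaired electrons: 4.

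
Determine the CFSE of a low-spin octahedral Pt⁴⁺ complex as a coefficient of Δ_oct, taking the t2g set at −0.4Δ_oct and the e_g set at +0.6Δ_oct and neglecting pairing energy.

Pt⁴⁺: group 10, so d-count = 10 − 4 = 6.
Configuration: t2g^6 e_g^0.
CFSE = 6(-0.4Δ_oct) + 0(0.6Δ_oct) = -2.4Δ_oct + 0.0Δ_oct = -2.4Δ_oct.

-2.4 Δ_oct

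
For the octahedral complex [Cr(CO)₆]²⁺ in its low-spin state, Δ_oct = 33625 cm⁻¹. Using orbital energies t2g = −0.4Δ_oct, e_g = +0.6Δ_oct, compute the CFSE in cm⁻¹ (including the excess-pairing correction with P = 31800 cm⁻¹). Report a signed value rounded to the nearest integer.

CO is neutral, so the +2 overall charge sits on Cr: oxidation state +2.
Cr²⁺: group 6, so d-count = 6 − 2 = 4.
Configuration: t2g^4 e_g^0.
Orbital CFSE = 4(-0.4) + 0(0.6) = -1.6Δ_oct = -1.6 × 33625 = -53800 cm⁻¹.
Relative to high-spin t2g^3 e_g^1 (0 paired), the low-spin configuration has 1 additional pair, contributing +1 × 31800 = +31800 cm⁻¹.
Combining: -53800 + 31800 = -22000 cm⁻¹.

-22000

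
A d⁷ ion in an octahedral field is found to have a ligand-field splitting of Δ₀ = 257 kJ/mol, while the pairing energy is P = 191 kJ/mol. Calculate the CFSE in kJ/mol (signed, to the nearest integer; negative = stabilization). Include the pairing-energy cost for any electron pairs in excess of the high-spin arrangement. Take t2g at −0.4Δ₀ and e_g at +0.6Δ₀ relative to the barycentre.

-272

With Δ₀ > P the complex is low-spin.
That gives t2g^6 e_g^1.
Orbital CFSE = -1.8Δ₀ = -1.8 × 257 = -463 kJ/mol.
Excess pairs vs high-spin: 3 − 2 = 1; pairing cost = +191 kJ/mol.
Net CFSE = -463 + 191 = -272 kJ/mol.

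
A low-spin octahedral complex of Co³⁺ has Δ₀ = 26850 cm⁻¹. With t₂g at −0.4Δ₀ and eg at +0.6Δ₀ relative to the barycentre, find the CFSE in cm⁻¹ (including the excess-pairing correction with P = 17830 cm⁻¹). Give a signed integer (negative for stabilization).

-28780

Co sits in group 9; removing 3 electrons leaves Co³⁺ with 9 − 3 = 6 d electrons.
The d⁶ electrons fill as t₂g⁶ eg⁰.
The orbital stabilization is -2.4Δ₀ = -2.4 × 26850 = -64440 cm⁻¹.
Relative to high-spin t₂g⁴ eg² (1 paired), the low-spin configuration has 2 additional pairs, contributing +2 × 17830 = +35660 cm⁻¹.
Overall CFSE = -64440 + 35660 = -28780 cm⁻¹.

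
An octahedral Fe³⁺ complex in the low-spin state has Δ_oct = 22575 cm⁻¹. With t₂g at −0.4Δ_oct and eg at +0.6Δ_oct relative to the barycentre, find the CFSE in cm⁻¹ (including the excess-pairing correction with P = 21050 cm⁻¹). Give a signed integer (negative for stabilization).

Fe³⁺: group 8, so d-count = 8 − 3 = 5.
The d⁵ electrons fill as t₂g⁵ eg⁰.
The orbital stabilization is -2.0Δ_oct = -2.0 × 22575 = -45150 cm⁻¹.
Pairing penalty: 2 pairs vs 0 in the high-spin reference → 2 extra × P = 42100 cm⁻¹.
Net CFSE = -45150 + 42100 = -3050 cm⁻¹.

-3050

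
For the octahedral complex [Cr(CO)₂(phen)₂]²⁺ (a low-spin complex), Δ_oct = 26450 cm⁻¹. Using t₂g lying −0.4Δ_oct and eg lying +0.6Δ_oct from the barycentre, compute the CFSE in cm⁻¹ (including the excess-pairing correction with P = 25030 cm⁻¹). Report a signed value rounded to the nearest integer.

Ligand charges: 2×(+0) from CO and 2×(+0) from phen sum to +0; with overall charge +2, Cr is +2.
Group 6 minus oxidation state +2 gives a d⁴ configuration for Cr²⁺.
Electron filling gives t₂g⁴ eg⁰.
The orbital stabilization is -1.6Δ_oct = -1.6 × 26450 = -42320 cm⁻¹.
Relative to high-spin t₂g³ eg¹ (0 paired), the low-spin configuration has 1 additional pair, contributing +1 × 25030 = +25030 cm⁻¹.
Overall CFSE = -42320 + 25030 = -17290 cm⁻¹.

-17290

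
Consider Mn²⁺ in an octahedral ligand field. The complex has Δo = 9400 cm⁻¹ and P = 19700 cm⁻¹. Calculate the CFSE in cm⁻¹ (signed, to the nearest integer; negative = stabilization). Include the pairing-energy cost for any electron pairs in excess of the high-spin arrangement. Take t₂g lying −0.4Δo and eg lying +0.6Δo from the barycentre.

0

Mn²⁺: group 7, so d-count = 7 − 2 = 5.
Here Δo < P (9400 < 19700), so the high-spin state is favoured.
Filling d⁵ accordingly: t₂g³ eg².
Orbital CFSE = 0.0Δo = 0.0 × 9400 = 0 cm⁻¹.
High-spin has no excess pairs, so no pairing correction applies.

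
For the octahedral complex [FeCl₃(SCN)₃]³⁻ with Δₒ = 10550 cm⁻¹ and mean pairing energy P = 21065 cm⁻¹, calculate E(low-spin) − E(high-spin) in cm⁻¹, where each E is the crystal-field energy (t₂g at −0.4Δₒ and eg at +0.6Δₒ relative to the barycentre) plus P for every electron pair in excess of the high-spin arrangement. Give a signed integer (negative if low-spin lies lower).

21030

Ligand charges: 3×(-1) from Cl⁻ and 3×(-1) from SCN⁻ sum to -6; with overall charge -3, Fe is +3.
Fe sits in group 8; removing 3 electrons leaves Fe³⁺ with 8 − 3 = 5 d electrons.
In the high-spin limit (t₂g³ eg²) the orbital term is 0.0Δₒ = 0 cm⁻¹, with no excess pairing.
Low-spin: t₂g⁵ eg⁰, orbital CFSE = -2.0Δₒ = -21100 cm⁻¹; plus 2 excess pairs × P = +42130 cm⁻¹; total 21030 cm⁻¹.
E(LS) − E(HS) = 21030 − (0) = 21030 cm⁻¹.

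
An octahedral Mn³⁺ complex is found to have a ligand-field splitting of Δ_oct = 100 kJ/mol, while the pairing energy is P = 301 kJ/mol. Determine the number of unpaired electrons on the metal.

4

Mn sits in group 7; removing 3 electrons leaves Mn³⁺ with 7 − 3 = 4 d electrons.
Since Δ_oct = 100 kJ/mol < P = 301 kJ/mol, the complex adopts the high-spin configuration.
That gives t2g^3 e_g^1.
Unpaired electrons: 4.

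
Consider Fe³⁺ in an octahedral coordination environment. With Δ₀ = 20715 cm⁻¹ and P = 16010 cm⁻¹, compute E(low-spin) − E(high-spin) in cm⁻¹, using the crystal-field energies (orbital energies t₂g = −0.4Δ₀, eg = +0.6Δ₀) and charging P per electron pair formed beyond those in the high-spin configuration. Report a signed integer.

-9410

Fe³⁺: group 8, so d-count = 8 − 3 = 5.
High-spin: t₂g³ eg², CFSE = 0.0Δ₀ = 0 cm⁻¹.
Low-spin: t₂g⁵ eg⁰, orbital CFSE = -2.0Δ₀ = -41430 cm⁻¹; plus 2 excess pairs × P = +32020 cm⁻¹; total -9410 cm⁻¹.
Thus E(LS) − E(HS) = -9410 cm⁻¹.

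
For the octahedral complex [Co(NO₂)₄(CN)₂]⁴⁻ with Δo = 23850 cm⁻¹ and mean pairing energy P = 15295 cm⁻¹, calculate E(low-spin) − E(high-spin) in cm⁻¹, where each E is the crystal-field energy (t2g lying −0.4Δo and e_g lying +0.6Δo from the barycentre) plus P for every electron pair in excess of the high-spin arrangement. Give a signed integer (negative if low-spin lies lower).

Ligand charges: 4×(-1) from NO₂⁻ and 2×(-1) from CN⁻ sum to -6; with overall charge -4, Co is +2.
Co is in group 9, so Co²⁺ is d⁷ (9 − 2 = 7).
High-spin d⁷ fills as t2g^5 e_g^2 with CFSE 5(−0.4) + 2(+0.6) = -0.8Δo = -19080 cm⁻¹.
For low-spin the configuration is t2g^6 e_g^1: orbital energy -1.8 × 23850 = -42930 cm⁻¹, and 1 additional pair relative to high-spin adds 15295 cm⁻¹, giving -27635 cm⁻¹.
Thus E(LS) − E(HS) = -8555 cm⁻¹.

-8555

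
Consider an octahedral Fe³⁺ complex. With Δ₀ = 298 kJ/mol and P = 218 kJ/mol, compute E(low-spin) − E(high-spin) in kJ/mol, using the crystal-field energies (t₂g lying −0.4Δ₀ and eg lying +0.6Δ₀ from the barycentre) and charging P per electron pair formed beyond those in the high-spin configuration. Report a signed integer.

Fe sits in group 8; removing 3 electrons leaves Fe³⁺ with 8 − 3 = 5 d electrons.
High-spin d⁵ fills as t₂g³ eg² with CFSE 3(−0.4) + 2(+0.6) = 0.0Δ₀ = 0 kJ/mol.
For low-spin the configuration is t₂g⁵ eg⁰: orbital energy -2.0 × 298 = -596 kJ/mol, and 2 additional pairs relative to high-spin add 436 kJ/mol, giving -160 kJ/mol.
The difference is -160 − (0) = -160 kJ/mol, so low-spin lies lower.

-160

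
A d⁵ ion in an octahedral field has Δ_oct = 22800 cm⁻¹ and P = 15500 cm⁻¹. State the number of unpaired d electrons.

1

Since Δ_oct = 22800 cm⁻¹ > P = 15500 cm⁻¹, the complex adopts the low-spin configuration.
Configuration: t₂g⁵ eg⁰.
Unpaired electrons: 1.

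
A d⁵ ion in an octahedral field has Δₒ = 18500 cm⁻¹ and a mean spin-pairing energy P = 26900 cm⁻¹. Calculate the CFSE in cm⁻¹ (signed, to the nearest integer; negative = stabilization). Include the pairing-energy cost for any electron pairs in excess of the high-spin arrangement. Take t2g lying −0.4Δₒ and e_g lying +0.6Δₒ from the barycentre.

0

With Δₒ < P the complex is high-spin.
Configuration: t2g^3 e_g^2.
Orbital CFSE = 0.0Δₒ = 0.0 × 18500 = 0 cm⁻¹.
High-spin has no excess pairs, so no pairing correction applies.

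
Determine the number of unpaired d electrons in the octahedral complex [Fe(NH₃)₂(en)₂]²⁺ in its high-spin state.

Ligand charges: 2×(+0) from NH₃ and 2×(+0) from en sum to +0; with overall charge +2, Fe is +2.
Fe sits in group 8; removing 2 electrons leaves Fe²⁺ with 8 − 2 = 6 d electrons.
Configuration: t2g^4 e_g^2, giving 4 unpaired electrons.

4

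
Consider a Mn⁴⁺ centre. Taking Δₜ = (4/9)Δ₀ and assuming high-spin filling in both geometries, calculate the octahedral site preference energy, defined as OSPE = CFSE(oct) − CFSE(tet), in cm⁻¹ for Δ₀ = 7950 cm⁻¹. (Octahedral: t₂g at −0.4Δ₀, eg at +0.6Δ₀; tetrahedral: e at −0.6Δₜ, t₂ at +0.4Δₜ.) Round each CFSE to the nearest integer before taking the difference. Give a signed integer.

Group 7 minus oxidation state +4 gives a d³ configuration for Mn⁴⁺.
Octahedral (high-spin): t2g^3 e_g^0, CFSE = 3(−0.4) + 0(+0.6) = -1.2Δ₀ = -1.2 × 7950 = -9540 cm⁻¹.
In a tetrahedral site the filling is e^2 t2^1: CFSE(tet) = -0.8Δₜ = -0.8 × (4/9)(7950) = -2827 cm⁻¹.
OSPE = -9540 − (-2827) = -6713 cm⁻¹.

-6713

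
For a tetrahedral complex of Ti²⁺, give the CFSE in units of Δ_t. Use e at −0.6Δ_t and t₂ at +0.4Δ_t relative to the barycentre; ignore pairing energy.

-1.2 Δ_t

Group 4 minus oxidation state +2 gives a d² configuration for Ti²⁺.
With tetrahedral geometry the complex is necessarily high-spin.
Configuration: e² t₂⁰.
CFSE = 2(-0.6Δ_t) + 0(0.4Δ_t) = -1.2Δ_t + 0.0Δ_t = -1.2Δ_t.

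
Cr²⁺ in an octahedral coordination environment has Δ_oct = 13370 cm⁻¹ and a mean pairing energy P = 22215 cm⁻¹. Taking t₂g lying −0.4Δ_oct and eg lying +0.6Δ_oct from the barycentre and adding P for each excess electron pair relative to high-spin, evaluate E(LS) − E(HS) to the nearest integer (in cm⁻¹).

8845

Cr sits in group 6; removing 2 electrons leaves Cr²⁺ with 6 − 2 = 4 d electrons.
High-spin d⁴ fills as t₂g³ eg¹ with CFSE 3(−0.4) + 1(+0.6) = -0.6Δ_oct = -8022 cm⁻¹.
Low-spin: t₂g⁴ eg⁰, orbital CFSE = -1.6Δ_oct = -21392 cm⁻¹; plus 1 excess pair × P = +22215 cm⁻¹; total 823 cm⁻¹.
E(LS) − E(HS) = 823 − (-8022) = 8845 cm⁻¹.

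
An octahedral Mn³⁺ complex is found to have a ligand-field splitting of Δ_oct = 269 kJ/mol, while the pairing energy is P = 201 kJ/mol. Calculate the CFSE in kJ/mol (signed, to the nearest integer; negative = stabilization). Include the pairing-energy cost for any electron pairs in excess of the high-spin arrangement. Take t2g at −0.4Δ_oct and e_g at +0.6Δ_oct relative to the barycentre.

Group 7 minus oxidation state +3 gives a d⁴ configuration for Mn³⁺.
With Δ_oct > P the complex is low-spin.
That gives t2g^4 e_g^0.
Orbital CFSE = -1.6Δ_oct = -1.6 × 269 = -430 kJ/mol.
Excess pairs vs high-spin: 1 − 0 = 1; pairing cost = +201 kJ/mol.
Net CFSE = -430 + 201 = -229 kJ/mol.

-229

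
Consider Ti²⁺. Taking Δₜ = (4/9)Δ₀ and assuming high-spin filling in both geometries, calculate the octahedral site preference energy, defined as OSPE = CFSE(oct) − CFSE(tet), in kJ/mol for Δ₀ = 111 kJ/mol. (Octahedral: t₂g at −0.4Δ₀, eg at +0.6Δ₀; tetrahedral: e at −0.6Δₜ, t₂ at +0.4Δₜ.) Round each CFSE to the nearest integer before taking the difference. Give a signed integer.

-30

Ti²⁺: group 4, so d-count = 4 − 2 = 2.
Octahedral (high-spin): t2g^2 e_g^0, CFSE = 2(−0.4) + 0(+0.6) = -0.8Δ₀ = -0.8 × 111 = -89 kJ/mol.
In a tetrahedral site the filling is e^2 t2^0: CFSE(tet) = -1.2Δₜ = -1.2 × (4/9)(111) = -59 kJ/mol.
OSPE = CFSE(oct) − CFSE(tet) = -89 − (-59) = -30 kJ/mol.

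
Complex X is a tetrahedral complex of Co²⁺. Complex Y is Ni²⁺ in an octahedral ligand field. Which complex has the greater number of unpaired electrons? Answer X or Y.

X: Co sits in group 9; removing 2 electrons leaves Co²⁺ with 9 − 2 = 7 d electrons; Tetrahedral fields are weak (Δₜ ≈ 4/9 Δₒ), so electrons fill high-spin; e⁴ t₂³ → 3 unpaired.
Y: Ni sits in group 10; removing 2 electrons leaves Ni²⁺ with 10 − 2 = 8 d electrons; t2g^6 e_g^2 → 2 unpaired.
So X has more unpaired electrons.

X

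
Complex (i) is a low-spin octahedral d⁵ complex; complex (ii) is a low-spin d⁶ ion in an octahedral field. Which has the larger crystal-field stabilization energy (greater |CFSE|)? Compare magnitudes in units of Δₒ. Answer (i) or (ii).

(i): t₂g⁵ eg⁰, CFSE = -2.0Δₒ.
(ii): t₂g⁶ eg⁰, CFSE = -2.4Δₒ.
So (ii) has the larger |CFSE|.

(ii)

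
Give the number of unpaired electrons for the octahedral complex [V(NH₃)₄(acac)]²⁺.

2

Ligand charges: 4×(+0) from NH₃ and 1×(-1) from acac⁻ sum to -1; with overall charge +2, V is +3.
V is in group 5, so V³⁺ is d² (5 − 3 = 2).
Configuration: t2g^2 e_g^0, giving 2 unpaired electrons.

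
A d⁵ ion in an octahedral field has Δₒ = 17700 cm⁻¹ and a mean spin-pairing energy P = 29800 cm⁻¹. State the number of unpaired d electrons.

Since Δₒ = 17700 cm⁻¹ < P = 29800 cm⁻¹, the complex adopts the high-spin configuration.
Configuration: t2g^3 e_g^2.
Unpaired electrons: 5.

5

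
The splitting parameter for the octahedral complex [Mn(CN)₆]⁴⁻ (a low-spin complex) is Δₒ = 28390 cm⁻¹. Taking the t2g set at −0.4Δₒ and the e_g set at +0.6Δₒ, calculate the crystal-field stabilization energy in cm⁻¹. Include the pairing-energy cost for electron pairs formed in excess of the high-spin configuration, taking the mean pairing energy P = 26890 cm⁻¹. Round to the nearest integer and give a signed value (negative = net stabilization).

-3000

Each CN⁻ contributes -1; 6 × (-1) = -6. With overall charge -4, Mn is in the +2 oxidation state.
Mn is in group 7, so Mn²⁺ is d⁵ (7 − 2 = 5).
Configuration: t2g^5 e_g^0.
The orbital stabilization is -2.0Δₒ = -2.0 × 28390 = -56780 cm⁻¹.
Pairing penalty: 2 pairs vs 0 in the high-spin reference → 2 extra × P = 53780 cm⁻¹.
Net CFSE = -56780 + 53780 = -3000 cm⁻¹.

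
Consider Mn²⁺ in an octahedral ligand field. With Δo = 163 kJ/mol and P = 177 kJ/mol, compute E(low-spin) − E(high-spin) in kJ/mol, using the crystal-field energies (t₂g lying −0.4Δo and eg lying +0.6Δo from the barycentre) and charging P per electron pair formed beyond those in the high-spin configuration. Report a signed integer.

Mn sits in group 7; removing 2 electrons leaves Mn²⁺ with 7 − 2 = 5 d electrons.
High-spin d⁵ fills as t₂g³ eg² with CFSE 3(−0.4) + 2(+0.6) = 0.0Δo = 0 kJ/mol.
Low-spin t₂g⁵ eg⁰ gives -2.0Δo = -326 kJ/mol, but forming 2 extra pairs costs 2P = 354 kJ/mol, so E(LS) = -326 + 354 = 28 kJ/mol.
The difference is 28 − (0) = 28 kJ/mol, so high-spin lies lower.

28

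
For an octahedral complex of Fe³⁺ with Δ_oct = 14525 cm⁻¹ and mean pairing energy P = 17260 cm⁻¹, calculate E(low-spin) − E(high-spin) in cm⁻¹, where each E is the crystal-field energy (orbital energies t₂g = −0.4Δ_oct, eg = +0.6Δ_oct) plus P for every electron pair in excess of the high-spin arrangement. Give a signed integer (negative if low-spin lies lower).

5470

Fe is in group 8, so Fe³⁺ is d⁵ (8 − 3 = 5).
High-spin d⁵ fills as t₂g³ eg² with CFSE 3(−0.4) + 2(+0.6) = 0.0Δ_oct = 0 cm⁻¹.
For low-spin the configuration is t₂g⁵ eg⁰: orbital energy -2.0 × 14525 = -29050 cm⁻¹, and 2 additional pairs relative to high-spin add 34520 cm⁻¹, giving 5470 cm⁻¹.
E(LS) − E(HS) = 5470 − (0) = 5470 cm⁻¹.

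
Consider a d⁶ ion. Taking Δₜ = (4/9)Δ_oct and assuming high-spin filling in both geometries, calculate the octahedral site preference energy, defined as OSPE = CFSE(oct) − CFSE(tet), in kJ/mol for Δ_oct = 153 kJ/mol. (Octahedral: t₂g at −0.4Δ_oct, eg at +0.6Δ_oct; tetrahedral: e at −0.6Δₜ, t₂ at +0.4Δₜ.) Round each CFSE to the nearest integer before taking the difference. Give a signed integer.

In an octahedral site d⁶ (HS) is t2g^4 e_g^2, giving CFSE(oct) = -0.4Δ_oct = -61 kJ/mol.
Tetrahedral: e^3 t2^3, CFSE = 3(−0.6) + 3(+0.4) = -0.6Δₜ = -0.6 × (4/9) × 153 = -41 kJ/mol.
OSPE = -61 − (-41) = -20 kJ/mol.

-20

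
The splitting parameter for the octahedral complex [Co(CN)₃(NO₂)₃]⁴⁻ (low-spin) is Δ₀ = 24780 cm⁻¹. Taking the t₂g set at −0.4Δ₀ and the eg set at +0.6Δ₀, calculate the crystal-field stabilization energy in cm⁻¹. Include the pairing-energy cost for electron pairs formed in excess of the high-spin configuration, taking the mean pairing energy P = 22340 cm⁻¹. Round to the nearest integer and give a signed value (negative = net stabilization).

-22264

Ligand charges: 3×(-1) from CN⁻ and 3×(-1) from NO₂⁻ sum to -6; with overall charge -4, Co is +2.
Co²⁺: group 9, so d-count = 9 − 2 = 7.
Configuration: t₂g⁶ eg¹.
The orbital stabilization is -1.8Δ₀ = -1.8 × 24780 = -44604 cm⁻¹.
Relative to high-spin t₂g⁵ eg² (2 paired), the low-spin configuration has 1 additional pair, contributing +1 × 22340 = +22340 cm⁻¹.
Net CFSE = -44604 + 22340 = -22264 cm⁻¹.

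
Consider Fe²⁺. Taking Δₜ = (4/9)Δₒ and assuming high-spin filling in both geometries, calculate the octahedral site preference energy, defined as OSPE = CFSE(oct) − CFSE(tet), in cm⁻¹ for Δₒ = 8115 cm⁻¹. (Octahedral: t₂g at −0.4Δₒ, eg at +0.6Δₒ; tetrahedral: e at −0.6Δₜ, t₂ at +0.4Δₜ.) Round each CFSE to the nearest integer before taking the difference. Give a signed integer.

Fe²⁺: group 8, so d-count = 8 − 2 = 6.
Octahedral (high-spin): t₂g⁴ eg², CFSE = 4(−0.4) + 2(+0.6) = -0.4Δₒ = -0.4 × 8115 = -3246 cm⁻¹.
Tetrahedral e³ t₂³ gives -0.6Δₜ = -0.6 × (4/9) × 8115 = -2164 cm⁻¹.
OSPE = -3246 − (-2164) = -1082 cm⁻¹.

-1082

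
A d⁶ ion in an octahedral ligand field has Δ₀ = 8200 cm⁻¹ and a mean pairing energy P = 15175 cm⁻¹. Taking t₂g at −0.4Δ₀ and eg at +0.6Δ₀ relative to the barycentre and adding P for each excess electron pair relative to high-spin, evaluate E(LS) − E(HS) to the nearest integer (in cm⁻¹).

13950

High-spin: t₂g⁴ eg², CFSE = -0.4Δ₀ = -3280 cm⁻¹.
Low-spin: t₂g⁶ eg⁰, orbital CFSE = -2.4Δ₀ = -19680 cm⁻¹; plus 2 excess pairs × P = +30350 cm⁻¹; total 10670 cm⁻¹.
E(LS) − E(HS) = 10670 − (-3280) = 13950 cm⁻¹.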